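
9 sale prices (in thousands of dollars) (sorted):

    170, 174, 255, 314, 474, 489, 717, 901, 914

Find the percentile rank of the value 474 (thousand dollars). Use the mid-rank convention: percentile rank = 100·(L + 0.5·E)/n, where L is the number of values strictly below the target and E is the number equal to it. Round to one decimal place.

Count below 474: L = 4; count equal: E = 1; n = 9.
Percentile rank = 100·(4 + 0.5·1)/9 = 100·4.5/9 = 50.

50.0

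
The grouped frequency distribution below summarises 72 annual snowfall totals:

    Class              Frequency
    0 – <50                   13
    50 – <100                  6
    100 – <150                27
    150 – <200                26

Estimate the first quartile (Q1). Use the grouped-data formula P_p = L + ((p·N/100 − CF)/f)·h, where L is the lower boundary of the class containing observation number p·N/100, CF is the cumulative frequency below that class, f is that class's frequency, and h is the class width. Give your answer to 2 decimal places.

N = 72; target position k = 25/100 · 72 = 18.
Cumulative frequencies: 13, 19, 46, 72.
Observation 18 falls in the class 50 – <100.
L = 50, CF = 13, f = 6, h = 50.
P25 = 50 + ((18 − 13)/6)·50 = 50 + 41.6667 = 91.6667.

91.67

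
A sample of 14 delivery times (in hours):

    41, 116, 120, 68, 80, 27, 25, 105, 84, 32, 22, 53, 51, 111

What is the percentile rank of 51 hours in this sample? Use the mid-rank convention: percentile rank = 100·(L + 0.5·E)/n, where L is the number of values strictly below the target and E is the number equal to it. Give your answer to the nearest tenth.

39.3

Sorted: 22, 25, 27, 32, 41, 51, 53, 68, 80, 84, 105, 111, 116, 120.
Count below 51: L = 5; count equal: E = 1; n = 14.
Percentile rank = 100·(5 + 0.5·1)/14 = 100·5.5/14 = 39.29.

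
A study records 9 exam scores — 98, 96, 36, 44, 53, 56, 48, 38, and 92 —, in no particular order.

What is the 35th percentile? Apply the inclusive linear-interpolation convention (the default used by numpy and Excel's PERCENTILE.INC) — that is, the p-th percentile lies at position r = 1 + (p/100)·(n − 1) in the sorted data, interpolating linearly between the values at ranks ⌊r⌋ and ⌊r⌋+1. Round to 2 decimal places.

47.20

Sorted: 36, 38, 44, 48, 53, 56, 92, 96, 98.
n = 9.
r = 1 + (35/100)·(9 − 1) = 1 + 2.8 = 3.8.
Rank 3 is 44 and rank 4 is 48.
Interpolate: 44 + 0.8·(48 − 44) = 44 + 0.8·4 = 47.2.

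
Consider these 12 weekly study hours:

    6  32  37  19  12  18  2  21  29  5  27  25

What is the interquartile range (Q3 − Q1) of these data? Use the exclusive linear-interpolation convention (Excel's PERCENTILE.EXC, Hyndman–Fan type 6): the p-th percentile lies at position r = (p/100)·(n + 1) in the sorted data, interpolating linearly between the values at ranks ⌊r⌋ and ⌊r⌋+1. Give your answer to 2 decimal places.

21.00

Sorted: 2, 5, 6, 12, 18, 19, 21, 25, 27, 29, 32, 37.
n = 12.
P25: r = 3.25; ranks 3–4 are 6, 12; interpolating gives 7.5.
P75: r = 9.75; ranks 9–10 are 27, 29; interpolating gives 28.5.
Difference: 28.5 − 7.5 = 21.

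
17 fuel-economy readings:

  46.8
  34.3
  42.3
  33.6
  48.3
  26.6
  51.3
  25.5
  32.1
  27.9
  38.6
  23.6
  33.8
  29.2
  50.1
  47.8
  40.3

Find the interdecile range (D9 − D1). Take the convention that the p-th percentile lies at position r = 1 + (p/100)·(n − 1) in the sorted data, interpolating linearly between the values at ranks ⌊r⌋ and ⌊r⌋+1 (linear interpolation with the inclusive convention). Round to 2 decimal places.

22.86

Sorted: 23.6, 25.5, 26.6, 27.9, 29.2, 32.1, 33.6, 33.8, 34.3, 38.6, 40.3, 42.3, 46.8, 47.8, 48.3, 50.1, 51.3.
n = 17.
P10: r = 2.6; ranks 2–3 are 25.5, 26.6; interpolating gives 26.16.
P90: r = 15.4; ranks 15–16 are 48.3, 50.1; interpolating gives 49.02.
Difference: 49.02 − 26.16 = 22.86.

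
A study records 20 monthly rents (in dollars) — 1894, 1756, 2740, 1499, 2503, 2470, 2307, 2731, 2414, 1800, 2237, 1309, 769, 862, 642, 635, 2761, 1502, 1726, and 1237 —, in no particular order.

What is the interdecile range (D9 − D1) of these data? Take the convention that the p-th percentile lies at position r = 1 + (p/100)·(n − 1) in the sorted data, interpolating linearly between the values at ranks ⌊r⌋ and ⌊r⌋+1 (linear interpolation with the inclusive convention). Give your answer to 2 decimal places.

1975.60

Sorted: 635, 642, 769, 862, 1237, 1309, 1499, 1502, 1726, 1756, 1800, 1894, 2237, 2307, 2414, 2470, 2503, 2731, 2740, 2761.
n = 20.
P10: r = 2.9; ranks 2–3 are 642, 769; interpolating gives 756.3.
P90: r = 18.1; ranks 18–19 are 2731, 2740; interpolating gives 2731.9.
Difference: 2731.9 − 756.3 = 1975.6.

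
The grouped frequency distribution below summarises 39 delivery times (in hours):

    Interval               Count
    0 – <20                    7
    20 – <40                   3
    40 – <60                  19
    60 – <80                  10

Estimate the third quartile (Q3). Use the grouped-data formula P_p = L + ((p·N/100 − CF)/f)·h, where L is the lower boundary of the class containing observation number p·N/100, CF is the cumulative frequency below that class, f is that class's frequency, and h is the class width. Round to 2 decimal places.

60.50

N = 39; target position k = 75/100 · 39 = 29.25.
Cumulative frequencies: 7, 10, 29, 39.
Observation 29.25 falls in the class 60 – <80.
L = 60, CF = 29, f = 10, h = 20.
P75 = 60 + ((29.25 − 29)/10)·20 = 60 + 0.5 = 60.5.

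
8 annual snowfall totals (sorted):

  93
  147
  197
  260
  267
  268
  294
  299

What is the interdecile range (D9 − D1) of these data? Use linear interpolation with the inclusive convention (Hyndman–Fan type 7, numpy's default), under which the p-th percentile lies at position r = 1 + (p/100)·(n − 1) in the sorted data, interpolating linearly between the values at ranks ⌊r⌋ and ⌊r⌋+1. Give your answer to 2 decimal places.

n = 8.
P10: r = 1.7; ranks 1–2 are 93, 147; interpolating gives 130.8.
P90: r = 7.3; ranks 7–8 are 294, 299; interpolating gives 295.5.
Difference: 295.5 − 130.8 = 164.7.

164.70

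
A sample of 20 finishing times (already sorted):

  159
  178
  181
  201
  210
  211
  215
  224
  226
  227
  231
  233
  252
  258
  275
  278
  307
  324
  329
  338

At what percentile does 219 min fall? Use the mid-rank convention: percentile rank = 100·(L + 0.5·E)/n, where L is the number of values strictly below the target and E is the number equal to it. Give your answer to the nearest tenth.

35.0

Count below 219: L = 7; count equal: E = 0; n = 20.
Percentile rank = 100·(7 + 0.5·0)/20 = 100·7/20 = 35.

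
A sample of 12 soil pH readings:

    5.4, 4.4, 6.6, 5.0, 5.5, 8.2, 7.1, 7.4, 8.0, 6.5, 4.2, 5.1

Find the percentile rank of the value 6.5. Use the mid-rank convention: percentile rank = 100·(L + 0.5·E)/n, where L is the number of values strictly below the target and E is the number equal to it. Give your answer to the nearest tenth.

54.2

Sorted: 4.2, 4.4, 5.0, 5.1, 5.4, 5.5, 6.5, 6.6, 7.1, 7.4, 8.0, 8.2.
Count below 6.5: L = 6; count equal: E = 1; n = 12.
Percentile rank = 100·(6 + 0.5·1)/12 = 100·6.5/12 = 54.17.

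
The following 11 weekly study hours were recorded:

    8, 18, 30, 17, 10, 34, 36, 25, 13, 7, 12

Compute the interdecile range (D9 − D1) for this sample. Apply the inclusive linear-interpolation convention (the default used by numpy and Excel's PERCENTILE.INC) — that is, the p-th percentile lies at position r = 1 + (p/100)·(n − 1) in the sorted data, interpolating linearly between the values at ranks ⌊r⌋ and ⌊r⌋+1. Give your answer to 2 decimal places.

Sorted: 7, 8, 10, 12, 13, 17, 18, 25, 30, 34, 36.
n = 11.
P10: r = 2 (integer) → 8.
P90: r = 10 (integer) → 34.
Difference: 34 − 8 = 26.

26.00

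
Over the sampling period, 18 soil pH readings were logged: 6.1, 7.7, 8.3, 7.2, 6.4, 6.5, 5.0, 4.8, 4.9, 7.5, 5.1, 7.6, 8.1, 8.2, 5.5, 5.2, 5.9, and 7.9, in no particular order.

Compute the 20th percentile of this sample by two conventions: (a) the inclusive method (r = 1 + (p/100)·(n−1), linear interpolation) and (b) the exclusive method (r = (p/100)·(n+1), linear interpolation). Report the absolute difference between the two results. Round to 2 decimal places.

Sorted: 4.8, 4.9, 5.0, 5.1, 5.2, 5.5, 5.9, 6.1, 6.4, 6.5, 7.2, 7.5, 7.6, 7.7, 7.9, 8.1, 8.2, 8.3.
n = 18.
(a) r = 4.4; between ranks 4 (5.1) and 5 (5.2): 5.14.
(b) r = 3.8; between ranks 3 (5.0) and 4 (5.1): 5.08.
|5.14 − 5.08| = 0.06.

0.06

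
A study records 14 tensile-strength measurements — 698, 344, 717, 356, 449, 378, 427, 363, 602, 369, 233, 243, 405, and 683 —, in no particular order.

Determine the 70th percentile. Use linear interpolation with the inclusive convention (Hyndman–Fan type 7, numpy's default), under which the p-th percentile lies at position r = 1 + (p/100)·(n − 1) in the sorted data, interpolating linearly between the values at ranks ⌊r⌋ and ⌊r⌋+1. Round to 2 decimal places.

Sorted: 233, 243, 344, 356, 363, 369, 378, 405, 427, 449, 602, 683, 698, 717.
n = 14.
r = 1 + (70/100)·(14 − 1) = 1 + 9.1 = 10.1.
Rank 10 is 449 and rank 11 is 602.
Interpolate: 449 + 0.1·(602 − 449) = 449 + 0.1·153 = 464.3.

464.30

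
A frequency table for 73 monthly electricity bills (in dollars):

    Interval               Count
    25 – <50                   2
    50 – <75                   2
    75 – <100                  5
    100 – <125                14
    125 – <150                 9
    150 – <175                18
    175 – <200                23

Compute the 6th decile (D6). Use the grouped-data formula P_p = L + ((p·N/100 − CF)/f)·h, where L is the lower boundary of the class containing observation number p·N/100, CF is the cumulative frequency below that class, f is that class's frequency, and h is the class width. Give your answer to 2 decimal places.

166.39

N = 73; target position k = 60/100 · 73 = 43.8.
Cumulative frequencies: 2, 4, 9, 23, 32, 50, 73.
Observation 43.8 falls in the class 150 – <175.
L = 150, CF = 32, f = 18, h = 25.
P60 = 150 + ((43.8 − 32)/18)·25 = 150 + 16.3889 = 166.389.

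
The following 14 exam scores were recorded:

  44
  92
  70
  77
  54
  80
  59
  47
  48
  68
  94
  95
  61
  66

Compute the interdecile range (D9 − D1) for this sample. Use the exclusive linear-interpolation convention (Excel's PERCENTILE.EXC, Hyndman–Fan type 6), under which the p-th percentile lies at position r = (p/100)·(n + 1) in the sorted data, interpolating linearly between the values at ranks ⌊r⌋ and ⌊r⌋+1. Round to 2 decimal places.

Sorted: 44, 47, 48, 54, 59, 61, 66, 68, 70, 77, 80, 92, 94, 95.
n = 14.
P10: r = 1.5; ranks 1–2 are 44, 47; interpolating gives 45.5.
P90: r = 13.5; ranks 13–14 are 94, 95; interpolating gives 94.5.
Difference: 94.5 − 45.5 = 49.

49.00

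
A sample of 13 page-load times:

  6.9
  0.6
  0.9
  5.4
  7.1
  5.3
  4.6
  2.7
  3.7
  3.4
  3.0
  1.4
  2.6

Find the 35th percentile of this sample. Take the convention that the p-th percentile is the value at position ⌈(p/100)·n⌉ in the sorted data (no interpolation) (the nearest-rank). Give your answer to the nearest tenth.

Sorted: 0.6, 0.9, 1.4, 2.6, 2.7, 3.0, 3.4, 3.7, 4.6, 5.3, 5.4, 6.9, 7.1.
n = 13.
Position = ⌈35/100 · 13⌉ = ⌈4.55⌉ = 5.
The value at rank 5 is 2.7.

2.7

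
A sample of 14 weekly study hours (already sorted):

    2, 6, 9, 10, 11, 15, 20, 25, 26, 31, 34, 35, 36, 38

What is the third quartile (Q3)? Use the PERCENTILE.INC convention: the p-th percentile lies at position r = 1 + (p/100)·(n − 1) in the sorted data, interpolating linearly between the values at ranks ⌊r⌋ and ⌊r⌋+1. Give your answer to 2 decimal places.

n = 14.
r = 1 + (75/100)·(14 − 1) = 1 + 9.75 = 10.75.
Rank 10 is 31 and rank 11 is 34.
Interpolate: 31 + 0.75·(34 − 31) = 31 + 0.75·3 = 33.25.

33.25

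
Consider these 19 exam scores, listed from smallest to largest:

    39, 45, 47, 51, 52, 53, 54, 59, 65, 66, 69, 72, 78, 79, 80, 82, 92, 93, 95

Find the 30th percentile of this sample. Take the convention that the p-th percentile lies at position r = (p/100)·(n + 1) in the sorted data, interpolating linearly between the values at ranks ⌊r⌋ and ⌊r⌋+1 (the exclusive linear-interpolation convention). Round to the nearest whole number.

53

n = 19.
r = (30/100)·(19 + 1) = 6.
r is an integer, so P30 is the value at rank 6: 53.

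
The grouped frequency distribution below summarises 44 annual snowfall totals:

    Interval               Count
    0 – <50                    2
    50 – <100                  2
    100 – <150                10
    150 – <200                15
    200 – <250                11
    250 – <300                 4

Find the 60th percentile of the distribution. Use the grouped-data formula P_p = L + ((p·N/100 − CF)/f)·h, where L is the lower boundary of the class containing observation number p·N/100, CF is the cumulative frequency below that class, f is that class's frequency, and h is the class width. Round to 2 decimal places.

N = 44; target position k = 60/100 · 44 = 26.4.
Cumulative frequencies: 2, 4, 14, 29, 40, 44.
Observation 26.4 falls in the class 150 – <200.
L = 150, CF = 14, f = 15, h = 50.
P60 = 150 + ((26.4 − 14)/15)·50 = 150 + 41.3333 = 191.333.

191.33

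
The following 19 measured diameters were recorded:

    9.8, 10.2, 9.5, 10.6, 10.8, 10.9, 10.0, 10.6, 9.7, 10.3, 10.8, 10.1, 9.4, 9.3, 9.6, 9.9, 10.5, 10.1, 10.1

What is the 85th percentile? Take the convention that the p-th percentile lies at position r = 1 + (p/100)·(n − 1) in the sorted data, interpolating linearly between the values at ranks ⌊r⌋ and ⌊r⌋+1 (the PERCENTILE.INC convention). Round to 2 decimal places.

10.66

Sorted: 9.3, 9.4, 9.5, 9.6, 9.7, 9.8, 9.9, 10.0, 10.1, 10.1, 10.1, 10.2, 10.3, 10.5, 10.6, 10.6, 10.8, 10.8, 10.9.
n = 19.
r = 1 + (85/100)·(19 − 1) = 1 + 15.3 = 16.3.
Rank 16 is 10.6 and rank 17 is 10.8.
Interpolate: 10.6 + 0.3·(10.8 − 10.6) = 10.6 + 0.3·0.2 = 10.66.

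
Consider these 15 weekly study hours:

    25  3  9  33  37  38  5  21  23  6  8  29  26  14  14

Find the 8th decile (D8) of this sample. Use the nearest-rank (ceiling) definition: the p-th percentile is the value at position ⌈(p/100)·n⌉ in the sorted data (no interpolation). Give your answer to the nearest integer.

Sorted: 3, 5, 6, 8, 9, 14, 14, 21, 23, 25, 26, 29, 33, 37, 38.
n = 15.
Position = ⌈80/100 · 15⌉ = ⌈12⌉ = 12.
The value at rank 12 is 29.

29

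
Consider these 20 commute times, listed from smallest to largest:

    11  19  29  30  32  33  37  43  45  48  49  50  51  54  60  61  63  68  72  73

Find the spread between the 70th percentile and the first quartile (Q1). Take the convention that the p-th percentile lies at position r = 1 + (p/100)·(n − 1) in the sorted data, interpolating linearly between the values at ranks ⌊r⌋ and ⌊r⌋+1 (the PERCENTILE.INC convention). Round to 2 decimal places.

n = 20.
P25: r = 5.75; ranks 5–6 are 32, 33; interpolating gives 32.75.
P70: r = 14.3; ranks 14–15 are 54, 60; interpolating gives 55.8.
Difference: 55.8 − 32.75 = 23.05.

23.05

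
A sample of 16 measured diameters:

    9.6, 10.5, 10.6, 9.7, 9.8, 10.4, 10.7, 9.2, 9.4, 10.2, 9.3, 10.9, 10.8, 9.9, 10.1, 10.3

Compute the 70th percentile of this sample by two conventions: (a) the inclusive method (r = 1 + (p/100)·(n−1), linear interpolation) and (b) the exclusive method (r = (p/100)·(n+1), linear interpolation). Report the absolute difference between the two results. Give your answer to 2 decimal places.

Sorted: 9.2, 9.3, 9.4, 9.6, 9.7, 9.8, 9.9, 10.1, 10.2, 10.3, 10.4, 10.5, 10.6, 10.7, 10.8, 10.9.
n = 16.
(a) r = 11.5; between ranks 11 (10.4) and 12 (10.5): 10.45.
(b) r = 11.9; between ranks 11 (10.4) and 12 (10.5): 10.49.
|10.45 − 10.49| = 0.04.

0.04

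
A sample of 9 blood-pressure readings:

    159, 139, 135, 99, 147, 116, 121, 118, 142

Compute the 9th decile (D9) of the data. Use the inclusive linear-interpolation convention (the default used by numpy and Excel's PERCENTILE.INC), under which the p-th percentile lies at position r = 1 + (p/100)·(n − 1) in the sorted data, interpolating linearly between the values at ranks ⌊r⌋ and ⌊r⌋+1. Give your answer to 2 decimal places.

Sorted: 99, 116, 118, 121, 135, 139, 142, 147, 159.
n = 9.
r = 1 + (90/100)·(9 − 1) = 1 + 7.2 = 8.2.
Rank 8 is 147 and rank 9 is 159.
Interpolate: 147 + 0.2·(159 − 147) = 147 + 0.2·12 = 149.4.

149.40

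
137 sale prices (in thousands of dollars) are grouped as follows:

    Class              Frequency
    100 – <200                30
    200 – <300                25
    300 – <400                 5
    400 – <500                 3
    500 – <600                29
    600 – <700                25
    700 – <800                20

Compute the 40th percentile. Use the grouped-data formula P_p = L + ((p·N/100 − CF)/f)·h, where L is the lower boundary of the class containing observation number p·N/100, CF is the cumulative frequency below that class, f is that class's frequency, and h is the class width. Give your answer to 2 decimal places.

299.20

N = 137; target position k = 40/100 · 137 = 54.8.
Cumulative frequencies: 30, 55, 60, 63, 92, 117, 137.
Observation 54.8 falls in the class 200 – <300.
L = 200, CF = 30, f = 25, h = 100.
P40 = 200 + ((54.8 − 30)/25)·100 = 200 + 99.2 = 299.2.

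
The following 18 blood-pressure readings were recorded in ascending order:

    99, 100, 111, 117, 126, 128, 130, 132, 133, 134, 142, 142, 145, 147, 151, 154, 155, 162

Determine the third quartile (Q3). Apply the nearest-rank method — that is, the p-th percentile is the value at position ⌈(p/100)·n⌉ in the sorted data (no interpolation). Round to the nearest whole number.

n = 18.
Position = ⌈75/100 · 18⌉ = ⌈13.5⌉ = 14.
The value at rank 14 is 147.

147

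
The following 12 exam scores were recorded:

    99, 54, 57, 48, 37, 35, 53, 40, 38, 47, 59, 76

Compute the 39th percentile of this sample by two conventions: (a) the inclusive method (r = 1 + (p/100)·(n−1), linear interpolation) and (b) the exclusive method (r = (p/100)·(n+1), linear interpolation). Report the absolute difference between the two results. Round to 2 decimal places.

Sorted: 35, 37, 38, 40, 47, 48, 53, 54, 57, 59, 76, 99.
n = 12.
(a) r = 5.29; between ranks 5 (47) and 6 (48): 47.29.
(b) r = 5.07; between ranks 5 (47) and 6 (48): 47.07.
|47.29 − 47.07| = 0.22.

0.22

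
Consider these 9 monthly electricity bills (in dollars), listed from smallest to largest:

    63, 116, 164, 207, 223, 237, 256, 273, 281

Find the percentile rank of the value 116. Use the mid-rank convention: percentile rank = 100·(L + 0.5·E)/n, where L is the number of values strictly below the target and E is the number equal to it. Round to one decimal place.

16.7

Count below 116: L = 1; count equal: E = 1; n = 9.
Percentile rank = 100·(1 + 0.5·1)/9 = 100·1.5/9 = 16.67.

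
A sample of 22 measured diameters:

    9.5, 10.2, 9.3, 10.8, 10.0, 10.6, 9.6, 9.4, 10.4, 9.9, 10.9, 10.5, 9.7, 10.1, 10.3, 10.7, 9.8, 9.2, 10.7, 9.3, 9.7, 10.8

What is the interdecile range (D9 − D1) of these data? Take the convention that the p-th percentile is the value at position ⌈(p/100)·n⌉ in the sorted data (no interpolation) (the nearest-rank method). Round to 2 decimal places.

1.50

Sorted: 9.2, 9.3, 9.3, 9.4, 9.5, 9.6, 9.7, 9.7, 9.8, 9.9, 10.0, 10.1, 10.2, 10.3, 10.4, 10.5, 10.6, 10.7, 10.7, 10.8, 10.8, 10.9.
n = 22.
P10: rank ⌈10/100·22⌉ = 3 → 9.3.
P90: rank ⌈90/100·22⌉ = 20 → 10.8.
Difference: 10.8 − 9.3 = 1.5.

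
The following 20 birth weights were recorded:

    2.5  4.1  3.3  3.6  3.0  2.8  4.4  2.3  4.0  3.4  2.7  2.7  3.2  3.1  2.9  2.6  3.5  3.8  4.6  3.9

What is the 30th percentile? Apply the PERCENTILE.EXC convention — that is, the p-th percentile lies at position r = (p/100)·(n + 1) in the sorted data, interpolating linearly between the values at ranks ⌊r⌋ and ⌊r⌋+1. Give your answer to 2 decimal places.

2.83

Sorted: 2.3, 2.5, 2.6, 2.7, 2.7, 2.8, 2.9, 3.0, 3.1, 3.2, 3.3, 3.4, 3.5, 3.6, 3.8, 3.9, 4.0, 4.1, 4.4, 4.6.
n = 20.
r = (30/100)·(20 + 1) = 6.3.
Rank 6 is 2.8 and rank 7 is 2.9.
Interpolate: 2.8 + 0.3·(2.9 − 2.8) = 2.8 + 0.3·0.1 = 2.83.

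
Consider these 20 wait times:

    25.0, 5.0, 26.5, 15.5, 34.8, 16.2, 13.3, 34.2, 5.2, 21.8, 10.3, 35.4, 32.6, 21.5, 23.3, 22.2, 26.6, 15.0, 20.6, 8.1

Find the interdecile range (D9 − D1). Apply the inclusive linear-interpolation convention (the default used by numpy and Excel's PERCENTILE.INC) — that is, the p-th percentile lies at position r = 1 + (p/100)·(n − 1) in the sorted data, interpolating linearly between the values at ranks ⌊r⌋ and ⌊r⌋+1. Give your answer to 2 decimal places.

26.45

Sorted: 5.0, 5.2, 8.1, 10.3, 13.3, 15.0, 15.5, 16.2, 20.6, 21.5, 21.8, 22.2, 23.3, 25.0, 26.5, 26.6, 32.6, 34.2, 34.8, 35.4.
n = 20.
P10: r = 2.9; ranks 2–3 are 5.2, 8.1; interpolating gives 7.81.
P90: r = 18.1; ranks 18–19 are 34.2, 34.8; interpolating gives 34.26.
Difference: 34.26 − 7.81 = 26.45.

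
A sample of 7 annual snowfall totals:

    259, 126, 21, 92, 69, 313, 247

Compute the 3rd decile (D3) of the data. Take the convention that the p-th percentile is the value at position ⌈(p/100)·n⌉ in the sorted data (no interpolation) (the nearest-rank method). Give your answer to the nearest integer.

Sorted: 21, 69, 92, 126, 247, 259, 313.
n = 7.
Position = ⌈30/100 · 7⌉ = ⌈2.1⌉ = 3.
The value at rank 3 is 92.

92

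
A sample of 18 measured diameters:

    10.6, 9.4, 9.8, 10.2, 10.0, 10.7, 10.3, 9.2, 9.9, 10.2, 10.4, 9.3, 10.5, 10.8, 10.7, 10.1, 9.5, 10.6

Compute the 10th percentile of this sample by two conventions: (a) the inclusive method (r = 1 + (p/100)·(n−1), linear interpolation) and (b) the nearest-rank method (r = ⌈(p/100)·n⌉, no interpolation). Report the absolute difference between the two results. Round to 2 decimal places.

Sorted: 9.2, 9.3, 9.4, 9.5, 9.8, 9.9, 10.0, 10.1, 10.2, 10.2, 10.3, 10.4, 10.5, 10.6, 10.6, 10.7, 10.7, 10.8.
n = 18.
(a) r = 2.7; between ranks 2 (9.3) and 3 (9.4): 9.37.
(b) the nearest-rank method: rank 2 → 9.3.
|9.37 − 9.3| = 0.07.

0.07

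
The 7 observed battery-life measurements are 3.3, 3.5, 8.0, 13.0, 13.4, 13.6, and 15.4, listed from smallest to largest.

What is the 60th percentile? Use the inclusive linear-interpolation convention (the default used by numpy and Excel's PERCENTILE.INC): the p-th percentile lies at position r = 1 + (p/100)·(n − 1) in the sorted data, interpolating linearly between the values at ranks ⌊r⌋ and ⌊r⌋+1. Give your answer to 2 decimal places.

13.24

n = 7.
r = 1 + (60/100)·(7 − 1) = 1 + 3.6 = 4.6.
Rank 4 is 13.0 and rank 5 is 13.4.
Interpolate: 13.0 + 0.6·(13.4 − 13.0) = 13.0 + 0.6·0.4 = 13.24.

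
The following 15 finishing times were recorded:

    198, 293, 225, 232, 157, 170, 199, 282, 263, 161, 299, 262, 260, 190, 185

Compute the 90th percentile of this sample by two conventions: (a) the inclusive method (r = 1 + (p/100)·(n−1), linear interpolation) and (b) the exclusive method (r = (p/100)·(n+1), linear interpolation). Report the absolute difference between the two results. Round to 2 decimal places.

Sorted: 157, 161, 170, 185, 190, 198, 199, 225, 232, 260, 262, 263, 282, 293, 299.
n = 15.
(a) r = 13.6; between ranks 13 (282) and 14 (293): 288.6.
(b) r = 14.4; between ranks 14 (293) and 15 (299): 295.4.
|288.6 − 295.4| = 6.8.

6.80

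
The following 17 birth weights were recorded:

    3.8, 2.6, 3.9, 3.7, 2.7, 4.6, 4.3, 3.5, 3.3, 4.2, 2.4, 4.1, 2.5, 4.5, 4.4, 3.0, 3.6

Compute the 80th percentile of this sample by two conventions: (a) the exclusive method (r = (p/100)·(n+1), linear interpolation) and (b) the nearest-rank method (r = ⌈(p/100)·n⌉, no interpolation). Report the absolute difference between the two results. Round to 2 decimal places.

Sorted: 2.4, 2.5, 2.6, 2.7, 3.0, 3.3, 3.5, 3.6, 3.7, 3.8, 3.9, 4.1, 4.2, 4.3, 4.4, 4.5, 4.6.
n = 17.
(a) r = 14.4; between ranks 14 (4.3) and 15 (4.4): 4.34.
(b) the nearest-rank method: rank 14 → 4.3.
|4.34 − 4.3| = 0.04.

0.04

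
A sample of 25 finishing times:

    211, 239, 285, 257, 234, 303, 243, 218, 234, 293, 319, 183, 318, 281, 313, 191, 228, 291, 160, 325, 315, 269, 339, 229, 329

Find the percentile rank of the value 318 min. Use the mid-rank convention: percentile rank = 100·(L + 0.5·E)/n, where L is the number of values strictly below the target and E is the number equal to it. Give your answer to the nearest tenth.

Sorted: 160, 183, 191, 211, 218, 228, 229, 234, 234, 239, 243, 257, 269, 281, 285, 291, 293, 303, 313, 315, 318, 319, 325, 329, 339.
Count below 318: L = 20; count equal: E = 1; n = 25.
Percentile rank = 100·(20 + 0.5·1)/25 = 100·20.5/25 = 82.

82.0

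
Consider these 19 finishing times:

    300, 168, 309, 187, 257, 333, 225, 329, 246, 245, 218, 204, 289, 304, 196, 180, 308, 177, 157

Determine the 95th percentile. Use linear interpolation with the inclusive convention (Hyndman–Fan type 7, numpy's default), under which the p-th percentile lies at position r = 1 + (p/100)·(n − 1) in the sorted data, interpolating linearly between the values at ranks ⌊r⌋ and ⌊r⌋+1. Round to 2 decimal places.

Sorted: 157, 168, 177, 180, 187, 196, 204, 218, 225, 245, 246, 257, 289, 300, 304, 308, 309, 329, 333.
n = 19.
r = 1 + (95/100)·(19 − 1) = 1 + 17.1 = 18.1.
Rank 18 is 329 and rank 19 is 333.
Interpolate: 329 + 0.1·(333 − 329) = 329 + 0.1·4 = 329.4.

329.40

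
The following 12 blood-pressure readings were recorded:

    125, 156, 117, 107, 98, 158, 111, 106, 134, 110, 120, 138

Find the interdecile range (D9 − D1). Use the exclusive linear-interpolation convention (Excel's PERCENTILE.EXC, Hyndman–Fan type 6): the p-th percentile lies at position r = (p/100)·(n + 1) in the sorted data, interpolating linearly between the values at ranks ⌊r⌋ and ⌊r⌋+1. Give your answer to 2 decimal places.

Sorted: 98, 106, 107, 110, 111, 117, 120, 125, 134, 138, 156, 158.
n = 12.
P10: r = 1.3; ranks 1–2 are 98, 106; interpolating gives 100.4.
P90: r = 11.7; ranks 11–12 are 156, 158; interpolating gives 157.4.
Difference: 157.4 − 100.4 = 57.

57.00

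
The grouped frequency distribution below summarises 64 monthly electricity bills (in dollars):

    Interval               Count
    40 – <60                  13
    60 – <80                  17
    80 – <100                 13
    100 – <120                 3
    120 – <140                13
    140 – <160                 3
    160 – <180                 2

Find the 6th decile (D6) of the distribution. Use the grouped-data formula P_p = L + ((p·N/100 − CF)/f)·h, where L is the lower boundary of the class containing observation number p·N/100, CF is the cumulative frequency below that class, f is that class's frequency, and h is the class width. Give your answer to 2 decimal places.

N = 64; target position k = 60/100 · 64 = 38.4.
Cumulative frequencies: 13, 30, 43, 46, 59, 62, 64.
Observation 38.4 falls in the class 80 – <100.
L = 80, CF = 30, f = 13, h = 20.
P60 = 80 + ((38.4 − 30)/13)·20 = 80 + 12.9231 = 92.9231.

92.92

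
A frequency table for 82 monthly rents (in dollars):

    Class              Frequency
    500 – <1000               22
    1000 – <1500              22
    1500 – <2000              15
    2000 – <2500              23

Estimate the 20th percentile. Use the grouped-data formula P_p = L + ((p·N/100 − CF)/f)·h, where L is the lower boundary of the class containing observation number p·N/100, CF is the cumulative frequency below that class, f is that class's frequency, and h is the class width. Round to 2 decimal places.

872.73

N = 82; target position k = 20/100 · 82 = 16.4.
Cumulative frequencies: 22, 44, 59, 82.
Observation 16.4 falls in the class 500 – <1000.
L = 500, CF = 0, f = 22, h = 500.
P20 = 500 + ((16.4 − 0)/22)·500 = 500 + 372.727 = 872.727.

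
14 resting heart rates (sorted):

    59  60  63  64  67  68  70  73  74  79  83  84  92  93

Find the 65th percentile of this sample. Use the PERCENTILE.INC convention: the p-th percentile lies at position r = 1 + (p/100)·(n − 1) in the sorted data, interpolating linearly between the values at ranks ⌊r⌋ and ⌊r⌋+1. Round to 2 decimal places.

76.25

n = 14.
r = 1 + (65/100)·(14 − 1) = 1 + 8.45 = 9.45.
Rank 9 is 74 and rank 10 is 79.
Interpolate: 74 + 0.45·(79 − 74) = 74 + 0.45·5 = 76.25.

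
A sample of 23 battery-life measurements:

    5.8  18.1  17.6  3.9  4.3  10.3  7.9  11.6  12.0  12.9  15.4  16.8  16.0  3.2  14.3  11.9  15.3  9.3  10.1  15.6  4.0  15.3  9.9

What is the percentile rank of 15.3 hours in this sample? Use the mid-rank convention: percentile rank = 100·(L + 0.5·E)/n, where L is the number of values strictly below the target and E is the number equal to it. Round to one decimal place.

Sorted: 3.2, 3.9, 4.0, 4.3, 5.8, 7.9, 9.3, 9.9, 10.1, 10.3, 11.6, 11.9, 12.0, 12.9, 14.3, 15.3, 15.3, 15.4, 15.6, 16.0, 16.8, 17.6, 18.1.
Count below 15.3: L = 15; count equal: E = 2; n = 23.
Percentile rank = 100·(15 + 0.5·2)/23 = 100·16/23 = 69.57.

69.6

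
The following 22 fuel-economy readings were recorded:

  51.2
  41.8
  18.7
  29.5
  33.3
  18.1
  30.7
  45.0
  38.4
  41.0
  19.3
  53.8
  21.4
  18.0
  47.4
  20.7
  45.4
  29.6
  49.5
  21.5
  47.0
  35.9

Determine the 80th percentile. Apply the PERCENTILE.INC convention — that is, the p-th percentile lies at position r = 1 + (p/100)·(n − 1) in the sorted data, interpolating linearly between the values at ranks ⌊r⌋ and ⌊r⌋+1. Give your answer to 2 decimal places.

46.68

Sorted: 18.0, 18.1, 18.7, 19.3, 20.7, 21.4, 21.5, 29.5, 29.6, 30.7, 33.3, 35.9, 38.4, 41.0, 41.8, 45.0, 45.4, 47.0, 47.4, 49.5, 51.2, 53.8.
n = 22.
r = 1 + (80/100)·(22 − 1) = 1 + 16.8 = 17.8.
Rank 17 is 45.4 and rank 18 is 47.0.
Interpolate: 45.4 + 0.8·(47.0 − 45.4) = 45.4 + 0.8·1.6 = 46.68.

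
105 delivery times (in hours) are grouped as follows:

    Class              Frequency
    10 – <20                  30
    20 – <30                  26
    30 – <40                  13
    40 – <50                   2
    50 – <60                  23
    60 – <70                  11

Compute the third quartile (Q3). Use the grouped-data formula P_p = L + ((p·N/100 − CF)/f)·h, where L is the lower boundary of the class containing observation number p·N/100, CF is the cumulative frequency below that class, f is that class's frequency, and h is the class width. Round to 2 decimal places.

N = 105; target position k = 75/100 · 105 = 78.75.
Cumulative frequencies: 30, 56, 69, 71, 94, 105.
Observation 78.75 falls in the class 50 – <60.
L = 50, CF = 71, f = 23, h = 10.
P75 = 50 + ((78.75 − 71)/23)·10 = 50 + 3.36957 = 53.3696.

53.37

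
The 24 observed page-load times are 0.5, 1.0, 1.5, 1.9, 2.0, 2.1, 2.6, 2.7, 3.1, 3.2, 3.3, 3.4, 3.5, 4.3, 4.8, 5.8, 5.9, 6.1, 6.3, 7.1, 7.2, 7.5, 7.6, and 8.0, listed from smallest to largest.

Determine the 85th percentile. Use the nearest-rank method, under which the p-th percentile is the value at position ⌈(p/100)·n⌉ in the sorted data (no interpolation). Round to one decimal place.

7.2

n = 24.
Position = ⌈85/100 · 24⌉ = ⌈20.4⌉ = 21.
The value at rank 21 is 7.2.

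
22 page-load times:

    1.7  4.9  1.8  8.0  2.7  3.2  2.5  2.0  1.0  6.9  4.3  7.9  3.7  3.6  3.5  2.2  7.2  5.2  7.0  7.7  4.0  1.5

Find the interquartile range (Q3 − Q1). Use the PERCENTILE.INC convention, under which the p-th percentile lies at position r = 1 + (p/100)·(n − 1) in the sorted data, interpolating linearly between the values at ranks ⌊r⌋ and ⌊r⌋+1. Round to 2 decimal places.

Sorted: 1.0, 1.5, 1.7, 1.8, 2.0, 2.2, 2.5, 2.7, 3.2, 3.5, 3.6, 3.7, 4.0, 4.3, 4.9, 5.2, 6.9, 7.0, 7.2, 7.7, 7.9, 8.0.
n = 22.
P25: r = 6.25; ranks 6–7 are 2.2, 2.5; interpolating gives 2.275.
P75: r = 16.75; ranks 16–17 are 5.2, 6.9; interpolating gives 6.475.
Difference: 6.475 − 2.275 = 4.2.

4.20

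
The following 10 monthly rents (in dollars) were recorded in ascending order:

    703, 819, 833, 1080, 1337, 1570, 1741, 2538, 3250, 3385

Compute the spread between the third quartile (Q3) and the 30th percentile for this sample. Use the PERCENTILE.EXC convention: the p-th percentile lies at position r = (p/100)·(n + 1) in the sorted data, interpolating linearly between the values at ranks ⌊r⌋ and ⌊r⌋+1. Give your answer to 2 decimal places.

1808.90

n = 10.
P30: r = 3.3; ranks 3–4 are 833, 1080; interpolating gives 907.1.
P75: r = 8.25; ranks 8–9 are 2538, 3250; interpolating gives 2716.
Difference: 2716 − 907.1 = 1808.9.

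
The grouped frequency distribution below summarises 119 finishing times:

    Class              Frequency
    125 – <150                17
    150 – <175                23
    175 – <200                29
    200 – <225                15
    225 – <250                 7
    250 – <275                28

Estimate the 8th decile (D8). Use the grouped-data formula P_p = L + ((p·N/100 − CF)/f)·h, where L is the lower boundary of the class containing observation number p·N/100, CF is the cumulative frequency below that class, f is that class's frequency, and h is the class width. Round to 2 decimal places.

253.75

N = 119; target position k = 80/100 · 119 = 95.2.
Cumulative frequencies: 17, 40, 69, 84, 91, 119.
Observation 95.2 falls in the class 250 – <275.
L = 250, CF = 91, f = 28, h = 25.
P80 = 250 + ((95.2 − 91)/28)·25 = 250 + 3.75 = 253.75.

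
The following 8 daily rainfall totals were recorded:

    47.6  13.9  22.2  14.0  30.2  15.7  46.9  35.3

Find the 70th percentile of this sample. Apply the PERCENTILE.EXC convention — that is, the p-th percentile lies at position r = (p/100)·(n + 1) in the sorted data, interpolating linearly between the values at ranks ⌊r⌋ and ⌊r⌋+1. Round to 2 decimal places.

38.78

Sorted: 13.9, 14.0, 15.7, 22.2, 30.2, 35.3, 46.9, 47.6.
n = 8.
r = (70/100)·(8 + 1) = 6.3.
Rank 6 is 35.3 and rank 7 is 46.9.
Interpolate: 35.3 + 0.3·(46.9 − 35.3) = 35.3 + 0.3·11.6 = 38.78.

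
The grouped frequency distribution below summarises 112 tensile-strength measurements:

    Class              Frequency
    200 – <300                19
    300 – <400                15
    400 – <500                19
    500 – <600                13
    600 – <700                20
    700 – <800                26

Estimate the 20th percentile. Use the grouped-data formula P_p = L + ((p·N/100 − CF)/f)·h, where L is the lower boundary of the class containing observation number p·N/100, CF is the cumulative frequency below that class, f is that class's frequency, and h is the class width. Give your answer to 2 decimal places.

N = 112; target position k = 20/100 · 112 = 22.4.
Cumulative frequencies: 19, 34, 53, 66, 86, 112.
Observation 22.4 falls in the class 300 – <400.
L = 300, CF = 19, f = 15, h = 100.
P20 = 300 + ((22.4 − 19)/15)·100 = 300 + 22.6667 = 322.667.

322.67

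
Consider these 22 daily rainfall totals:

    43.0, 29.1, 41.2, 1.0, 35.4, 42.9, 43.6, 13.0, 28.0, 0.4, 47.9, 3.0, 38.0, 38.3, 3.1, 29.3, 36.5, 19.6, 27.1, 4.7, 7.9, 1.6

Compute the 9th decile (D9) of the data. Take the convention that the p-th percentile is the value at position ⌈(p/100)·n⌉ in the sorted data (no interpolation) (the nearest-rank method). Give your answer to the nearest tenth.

Sorted: 0.4, 1.0, 1.6, 3.0, 3.1, 4.7, 7.9, 13.0, 19.6, 27.1, 28.0, 29.1, 29.3, 35.4, 36.5, 38.0, 38.3, 41.2, 42.9, 43.0, 43.6, 47.9.
n = 22.
Position = ⌈90/100 · 22⌉ = ⌈19.8⌉ = 20.
The value at rank 20 is 43.0.

43.0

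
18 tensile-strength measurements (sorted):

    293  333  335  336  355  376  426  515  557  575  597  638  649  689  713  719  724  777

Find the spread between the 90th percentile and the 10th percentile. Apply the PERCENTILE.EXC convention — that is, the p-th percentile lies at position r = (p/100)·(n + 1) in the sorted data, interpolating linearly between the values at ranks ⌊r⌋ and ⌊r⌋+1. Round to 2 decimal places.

400.30

n = 18.
P10: r = 1.9; ranks 1–2 are 293, 333; interpolating gives 329.
P90: r = 17.1; ranks 17–18 are 724, 777; interpolating gives 729.3.
Difference: 729.3 − 329 = 400.3.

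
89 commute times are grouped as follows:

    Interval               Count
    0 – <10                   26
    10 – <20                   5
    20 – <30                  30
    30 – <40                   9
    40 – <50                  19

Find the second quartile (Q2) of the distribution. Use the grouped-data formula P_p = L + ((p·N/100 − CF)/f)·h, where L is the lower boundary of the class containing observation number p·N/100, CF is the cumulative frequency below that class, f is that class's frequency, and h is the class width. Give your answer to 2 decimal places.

N = 89; target position k = 50/100 · 89 = 44.5.
Cumulative frequencies: 26, 31, 61, 70, 89.
Observation 44.5 falls in the class 20 – <30.
L = 20, CF = 31, f = 30, h = 10.
P50 = 20 + ((44.5 − 31)/30)·10 = 20 + 4.5 = 24.5.

24.50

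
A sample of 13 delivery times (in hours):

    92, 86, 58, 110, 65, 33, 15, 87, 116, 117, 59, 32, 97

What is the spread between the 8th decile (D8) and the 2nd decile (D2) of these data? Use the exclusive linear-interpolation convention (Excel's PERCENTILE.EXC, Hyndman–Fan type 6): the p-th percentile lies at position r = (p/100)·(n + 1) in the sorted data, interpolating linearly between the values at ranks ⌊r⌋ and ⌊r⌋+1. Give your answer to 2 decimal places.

78.40

Sorted: 15, 32, 33, 58, 59, 65, 86, 87, 92, 97, 110, 116, 117.
n = 13.
P20: r = 2.8; ranks 2–3 are 32, 33; interpolating gives 32.8.
P80: r = 11.2; ranks 11–12 are 110, 116; interpolating gives 111.2.
Difference: 111.2 − 32.8 = 78.4.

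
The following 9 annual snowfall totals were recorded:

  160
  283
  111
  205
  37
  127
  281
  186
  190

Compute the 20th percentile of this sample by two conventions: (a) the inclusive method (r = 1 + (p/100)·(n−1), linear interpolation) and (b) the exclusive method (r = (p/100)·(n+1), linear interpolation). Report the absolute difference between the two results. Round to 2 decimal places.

Sorted: 37, 111, 127, 160, 186, 190, 205, 281, 283.
n = 9.
(a) r = 2.6; between ranks 2 (111) and 3 (127): 120.6.
(b) r = 2 → value at rank 2 = 111.
|120.6 − 111| = 9.6.

9.60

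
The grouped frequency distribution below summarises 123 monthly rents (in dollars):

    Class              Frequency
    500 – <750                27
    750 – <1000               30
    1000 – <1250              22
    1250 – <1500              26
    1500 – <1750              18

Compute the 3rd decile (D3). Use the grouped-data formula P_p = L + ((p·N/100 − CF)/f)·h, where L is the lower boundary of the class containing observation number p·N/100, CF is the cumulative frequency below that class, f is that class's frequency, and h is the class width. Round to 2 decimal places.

N = 123; target position k = 30/100 · 123 = 36.9.
Cumulative frequencies: 27, 57, 79, 105, 123.
Observation 36.9 falls in the class 750 – <1000.
L = 750, CF = 27, f = 30, h = 250.
P30 = 750 + ((36.9 − 27)/30)·250 = 750 + 82.5 = 832.5.

832.50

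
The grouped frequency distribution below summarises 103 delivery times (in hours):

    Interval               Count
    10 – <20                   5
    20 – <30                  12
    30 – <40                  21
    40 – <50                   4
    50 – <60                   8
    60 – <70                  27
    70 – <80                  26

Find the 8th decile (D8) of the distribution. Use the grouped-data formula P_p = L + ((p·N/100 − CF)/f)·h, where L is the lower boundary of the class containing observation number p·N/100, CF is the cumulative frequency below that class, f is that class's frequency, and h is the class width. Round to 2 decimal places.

72.08

N = 103; target position k = 80/100 · 103 = 82.4.
Cumulative frequencies: 5, 17, 38, 42, 50, 77, 103.
Observation 82.4 falls in the class 70 – <80.
L = 70, CF = 77, f = 26, h = 10.
P80 = 70 + ((82.4 − 77)/26)·10 = 70 + 2.07692 = 72.0769.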